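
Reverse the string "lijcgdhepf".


Input: lijcgdhepf
Reading characters right to left:
  Position 9: 'f'
  Position 8: 'p'
  Position 7: 'e'
  Position 6: 'h'
  Position 5: 'd'
  Position 4: 'g'
  Position 3: 'c'
  Position 2: 'j'
  Position 1: 'i'
  Position 0: 'l'
Reversed: fpehdgcjil

fpehdgcjil


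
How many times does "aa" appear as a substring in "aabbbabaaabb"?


Searching for "aa" in "aabbbabaaabb"
Scanning each position:
  Position 0: "aa" => MATCH
  Position 1: "ab" => no
  Position 2: "bb" => no
  Position 3: "bb" => no
  Position 4: "ba" => no
  Position 5: "ab" => no
  Position 6: "ba" => no
  Position 7: "aa" => MATCH
  Position 8: "aa" => MATCH
  Position 9: "ab" => no
  Position 10: "bb" => no
Total occurrences: 3

3


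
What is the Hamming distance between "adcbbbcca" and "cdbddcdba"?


Comparing "adcbbbcca" and "cdbddcdba" position by position:
  Position 0: 'a' vs 'c' => differ
  Position 1: 'd' vs 'd' => same
  Position 2: 'c' vs 'b' => differ
  Position 3: 'b' vs 'd' => differ
  Position 4: 'b' vs 'd' => differ
  Position 5: 'b' vs 'c' => differ
  Position 6: 'c' vs 'd' => differ
  Position 7: 'c' vs 'b' => differ
  Position 8: 'a' vs 'a' => same
Total differences (Hamming distance): 7

7


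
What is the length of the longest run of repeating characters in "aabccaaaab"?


Input: "aabccaaaab"
Scanning for longest run:
  Position 1 ('a'): continues run of 'a', length=2
  Position 2 ('b'): new char, reset run to 1
  Position 3 ('c'): new char, reset run to 1
  Position 4 ('c'): continues run of 'c', length=2
  Position 5 ('a'): new char, reset run to 1
  Position 6 ('a'): continues run of 'a', length=2
  Position 7 ('a'): continues run of 'a', length=3
  Position 8 ('a'): continues run of 'a', length=4
  Position 9 ('b'): new char, reset run to 1
Longest run: 'a' with length 4

4


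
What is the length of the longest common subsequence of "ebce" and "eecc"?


LCS of "ebce" and "eecc"
DP table:
           e    e    c    c
      0    0    0    0    0
  e   0    1    1    1    1
  b   0    1    1    1    1
  c   0    1    1    2    2
  e   0    1    2    2    2
LCS length = dp[4][4] = 2

2


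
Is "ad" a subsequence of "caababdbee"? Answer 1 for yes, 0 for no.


Check if "ad" is a subsequence of "caababdbee"
Greedy scan:
  Position 0 ('c'): no match needed
  Position 1 ('a'): matches sub[0] = 'a'
  Position 2 ('a'): no match needed
  Position 3 ('b'): no match needed
  Position 4 ('a'): no match needed
  Position 5 ('b'): no match needed
  Position 6 ('d'): matches sub[1] = 'd'
  Position 7 ('b'): no match needed
  Position 8 ('e'): no match needed
  Position 9 ('e'): no match needed
All 2 characters matched => is a subsequence

1


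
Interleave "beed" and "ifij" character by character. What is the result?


Interleaving "beed" and "ifij":
  Position 0: 'b' from first, 'i' from second => "bi"
  Position 1: 'e' from first, 'f' from second => "ef"
  Position 2: 'e' from first, 'i' from second => "ei"
  Position 3: 'd' from first, 'j' from second => "dj"
Result: biefeidj

biefeidj


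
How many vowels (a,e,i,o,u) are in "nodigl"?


Input: nodigl
Checking each character:
  'n' at position 0: consonant
  'o' at position 1: vowel (running total: 1)
  'd' at position 2: consonant
  'i' at position 3: vowel (running total: 2)
  'g' at position 4: consonant
  'l' at position 5: consonant
Total vowels: 2

2


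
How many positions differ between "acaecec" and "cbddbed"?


Comparing "acaecec" and "cbddbed" position by position:
  Position 0: 'a' vs 'c' => DIFFER
  Position 1: 'c' vs 'b' => DIFFER
  Position 2: 'a' vs 'd' => DIFFER
  Position 3: 'e' vs 'd' => DIFFER
  Position 4: 'c' vs 'b' => DIFFER
  Position 5: 'e' vs 'e' => same
  Position 6: 'c' vs 'd' => DIFFER
Positions that differ: 6

6


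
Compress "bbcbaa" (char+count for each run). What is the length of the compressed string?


Input: bbcbaa
Runs:
  'b' x 2 => "b2"
  'c' x 1 => "c1"
  'b' x 1 => "b1"
  'a' x 2 => "a2"
Compressed: "b2c1b1a2"
Compressed length: 8

8


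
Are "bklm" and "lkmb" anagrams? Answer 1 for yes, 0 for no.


Strings: "bklm", "lkmb"
Sorted first:  bklm
Sorted second: bklm
Sorted forms match => anagrams

1


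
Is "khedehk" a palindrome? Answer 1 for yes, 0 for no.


Input: khedehk
Reversed: khedehk
  Compare pos 0 ('k') with pos 6 ('k'): match
  Compare pos 1 ('h') with pos 5 ('h'): match
  Compare pos 2 ('e') with pos 4 ('e'): match
Result: palindrome

1


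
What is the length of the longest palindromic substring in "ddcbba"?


Input: "ddcbba"
Checking substrings for palindromes:
  [0:2] "dd" (len 2) => palindrome
  [3:5] "bb" (len 2) => palindrome
Longest palindromic substring: "dd" with length 2

2


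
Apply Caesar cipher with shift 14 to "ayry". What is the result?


Caesar cipher: shift "ayry" by 14
  'a' (pos 0) + 14 = pos 14 = 'o'
  'y' (pos 24) + 14 = pos 12 = 'm'
  'r' (pos 17) + 14 = pos 5 = 'f'
  'y' (pos 24) + 14 = pos 12 = 'm'
Result: omfm

omfm


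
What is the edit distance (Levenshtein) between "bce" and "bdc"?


Computing edit distance: "bce" -> "bdc"
DP table:
           b    d    c
      0    1    2    3
  b   1    0    1    2
  c   2    1    1    1
  e   3    2    2    2
Edit distance = dp[3][3] = 2

2


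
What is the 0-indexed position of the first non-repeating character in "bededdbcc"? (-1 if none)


Input: bededdbcc
Character frequencies:
  'b': 2
  'c': 2
  'd': 3
  'e': 2
Scanning left to right for freq == 1:
  Position 0 ('b'): freq=2, skip
  Position 1 ('e'): freq=2, skip
  Position 2 ('d'): freq=3, skip
  Position 3 ('e'): freq=2, skip
  Position 4 ('d'): freq=3, skip
  Position 5 ('d'): freq=3, skip
  Position 6 ('b'): freq=2, skip
  Position 7 ('c'): freq=2, skip
  Position 8 ('c'): freq=2, skip
  No unique character found => answer = -1

-1


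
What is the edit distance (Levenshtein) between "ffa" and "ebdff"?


Computing edit distance: "ffa" -> "ebdff"
DP table:
           e    b    d    f    f
      0    1    2    3    4    5
  f   1    1    2    3    3    4
  f   2    2    2    3    3    3
  a   3    3    3    3    4    4
Edit distance = dp[3][5] = 4

4


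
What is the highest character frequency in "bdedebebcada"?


Input: bdedebebcada
Character counts:
  'a': 2
  'b': 3
  'c': 1
  'd': 3
  'e': 3
Maximum frequency: 3

3


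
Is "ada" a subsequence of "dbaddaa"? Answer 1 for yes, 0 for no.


Check if "ada" is a subsequence of "dbaddaa"
Greedy scan:
  Position 0 ('d'): no match needed
  Position 1 ('b'): no match needed
  Position 2 ('a'): matches sub[0] = 'a'
  Position 3 ('d'): matches sub[1] = 'd'
  Position 4 ('d'): no match needed
  Position 5 ('a'): matches sub[2] = 'a'
  Position 6 ('a'): no match needed
All 3 characters matched => is a subsequence

1


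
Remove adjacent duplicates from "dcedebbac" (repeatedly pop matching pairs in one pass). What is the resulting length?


Input: dcedebbac
Stack-based adjacent duplicate removal:
  Read 'd': push. Stack: d
  Read 'c': push. Stack: dc
  Read 'e': push. Stack: dce
  Read 'd': push. Stack: dced
  Read 'e': push. Stack: dcede
  Read 'b': push. Stack: dcedeb
  Read 'b': matches stack top 'b' => pop. Stack: dcede
  Read 'a': push. Stack: dcedea
  Read 'c': push. Stack: dcedeac
Final stack: "dcedeac" (length 7)

7


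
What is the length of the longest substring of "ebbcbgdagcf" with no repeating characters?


Input: "ebbcbgdagcf"
Sliding window (track last position of each char):
  Position 0 ('e'): window [0,0] length 1 -- new best
  Position 1 ('b'): window [0,1] length 2 -- new best
  Position 2 ('b'): repeat (last at 1), move window start to 2
  Position 2 ('b'): window [2,2] length 1
  Position 3 ('c'): window [2,3] length 2
  Position 4 ('b'): repeat (last at 2), move window start to 3
  Position 4 ('b'): window [3,4] length 2
  Position 5 ('g'): window [3,5] length 3 -- new best
  Position 6 ('d'): window [3,6] length 4 -- new best
  Position 7 ('a'): window [3,7] length 5 -- new best
  Position 8 ('g'): repeat (last at 5), move window start to 6
  Position 8 ('g'): window [6,8] length 3
  Position 9 ('c'): window [6,9] length 4
  Position 10 ('f'): window [6,10] length 5
Longest substring with no repeats: "cbgda" with length 5

5


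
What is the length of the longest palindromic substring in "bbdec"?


Input: "bbdec"
Checking substrings for palindromes:
  [0:2] "bb" (len 2) => palindrome
Longest palindromic substring: "bb" with length 2

2


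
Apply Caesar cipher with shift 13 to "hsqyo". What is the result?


Caesar cipher: shift "hsqyo" by 13
  'h' (pos 7) + 13 = pos 20 = 'u'
  's' (pos 18) + 13 = pos 5 = 'f'
  'q' (pos 16) + 13 = pos 3 = 'd'
  'y' (pos 24) + 13 = pos 11 = 'l'
  'o' (pos 14) + 13 = pos 1 = 'b'
Result: ufdlb

ufdlb


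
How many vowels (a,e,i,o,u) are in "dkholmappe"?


Input: dkholmappe
Checking each character:
  'd' at position 0: consonant
  'k' at position 1: consonant
  'h' at position 2: consonant
  'o' at position 3: vowel (running total: 1)
  'l' at position 4: consonant
  'm' at position 5: consonant
  'a' at position 6: vowel (running total: 2)
  'p' at position 7: consonant
  'p' at position 8: consonant
  'e' at position 9: vowel (running total: 3)
Total vowels: 3

3


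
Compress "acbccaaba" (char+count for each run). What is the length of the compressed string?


Input: acbccaaba
Runs:
  'a' x 1 => "a1"
  'c' x 1 => "c1"
  'b' x 1 => "b1"
  'c' x 2 => "c2"
  'a' x 2 => "a2"
  'b' x 1 => "b1"
  'a' x 1 => "a1"
Compressed: "a1c1b1c2a2b1a1"
Compressed length: 14

14


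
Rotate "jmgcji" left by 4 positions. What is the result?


Input: "jmgcji", rotate left by 4
First 4 characters: "jmgc"
Remaining characters: "ji"
Concatenate remaining + first: "ji" + "jmgc" = "jijmgc"

jijmgc


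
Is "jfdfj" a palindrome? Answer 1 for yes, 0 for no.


Input: jfdfj
Reversed: jfdfj
  Compare pos 0 ('j') with pos 4 ('j'): match
  Compare pos 1 ('f') with pos 3 ('f'): match
Result: palindrome

1


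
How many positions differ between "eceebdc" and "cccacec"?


Comparing "eceebdc" and "cccacec" position by position:
  Position 0: 'e' vs 'c' => DIFFER
  Position 1: 'c' vs 'c' => same
  Position 2: 'e' vs 'c' => DIFFER
  Position 3: 'e' vs 'a' => DIFFER
  Position 4: 'b' vs 'c' => DIFFER
  Position 5: 'd' vs 'e' => DIFFER
  Position 6: 'c' vs 'c' => same
Positions that differ: 5

5


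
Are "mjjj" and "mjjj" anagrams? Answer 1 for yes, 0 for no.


Strings: "mjjj", "mjjj"
Sorted first:  jjjm
Sorted second: jjjm
Sorted forms match => anagrams

1


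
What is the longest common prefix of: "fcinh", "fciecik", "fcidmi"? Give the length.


Words: fcinh, fciecik, fcidmi
  Position 0: all 'f' => match
  Position 1: all 'c' => match
  Position 2: all 'i' => match
  Position 3: ('n', 'e', 'd') => mismatch, stop
LCP = "fci" (length 3)

3


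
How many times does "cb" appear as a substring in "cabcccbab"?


Searching for "cb" in "cabcccbab"
Scanning each position:
  Position 0: "ca" => no
  Position 1: "ab" => no
  Position 2: "bc" => no
  Position 3: "cc" => no
  Position 4: "cc" => no
  Position 5: "cb" => MATCH
  Position 6: "ba" => no
  Position 7: "ab" => no
Total occurrences: 1

1


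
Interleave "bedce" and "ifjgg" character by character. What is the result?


Interleaving "bedce" and "ifjgg":
  Position 0: 'b' from first, 'i' from second => "bi"
  Position 1: 'e' from first, 'f' from second => "ef"
  Position 2: 'd' from first, 'j' from second => "dj"
  Position 3: 'c' from first, 'g' from second => "cg"
  Position 4: 'e' from first, 'g' from second => "eg"
Result: biefdjcgeg

biefdjcgeg


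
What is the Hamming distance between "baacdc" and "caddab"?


Comparing "baacdc" and "caddab" position by position:
  Position 0: 'b' vs 'c' => differ
  Position 1: 'a' vs 'a' => same
  Position 2: 'a' vs 'd' => differ
  Position 3: 'c' vs 'd' => differ
  Position 4: 'd' vs 'a' => differ
  Position 5: 'c' vs 'b' => differ
Total differences (Hamming distance): 5

5


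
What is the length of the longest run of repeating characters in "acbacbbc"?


Input: "acbacbbc"
Scanning for longest run:
  Position 1 ('c'): new char, reset run to 1
  Position 2 ('b'): new char, reset run to 1
  Position 3 ('a'): new char, reset run to 1
  Position 4 ('c'): new char, reset run to 1
  Position 5 ('b'): new char, reset run to 1
  Position 6 ('b'): continues run of 'b', length=2
  Position 7 ('c'): new char, reset run to 1
Longest run: 'b' with length 2

2


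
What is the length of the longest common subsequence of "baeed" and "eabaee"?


LCS of "baeed" and "eabaee"
DP table:
           e    a    b    a    e    e
      0    0    0    0    0    0    0
  b   0    0    0    1    1    1    1
  a   0    0    1    1    2    2    2
  e   0    1    1    1    2    3    3
  e   0    1    1    1    2    3    4
  d   0    1    1    1    2    3    4
LCS length = dp[5][6] = 4

4


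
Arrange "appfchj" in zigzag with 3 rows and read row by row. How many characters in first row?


Zigzag "appfchj" into 3 rows:
Placing characters:
  'a' => row 0
  'p' => row 1
  'p' => row 2
  'f' => row 1
  'c' => row 0
  'h' => row 1
  'j' => row 2
Rows:
  Row 0: "ac"
  Row 1: "pfh"
  Row 2: "pj"
First row length: 2

2


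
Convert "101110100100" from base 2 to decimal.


Input: "101110100100" in base 2
Positional expansion:
  Digit '1' (value 1) x 2^11 = 2048
  Digit '0' (value 0) x 2^10 = 0
  Digit '1' (value 1) x 2^9 = 512
  Digit '1' (value 1) x 2^8 = 256
  Digit '1' (value 1) x 2^7 = 128
  Digit '0' (value 0) x 2^6 = 0
  Digit '1' (value 1) x 2^5 = 32
  Digit '0' (value 0) x 2^4 = 0
  Digit '0' (value 0) x 2^3 = 0
  Digit '1' (value 1) x 2^2 = 4
  Digit '0' (value 0) x 2^1 = 0
  Digit '0' (value 0) x 2^0 = 0
Sum = 2980

2980


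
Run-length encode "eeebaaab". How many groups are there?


Input: eeebaaab
Scanning for consecutive runs:
  Group 1: 'e' x 3 (positions 0-2)
  Group 2: 'b' x 1 (positions 3-3)
  Group 3: 'a' x 3 (positions 4-6)
  Group 4: 'b' x 1 (positions 7-7)
Total groups: 4

4


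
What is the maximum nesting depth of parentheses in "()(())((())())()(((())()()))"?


Input: "()(())((())())()(((())()()))"
Tracking depth:
  Position 0 '(': depth becomes 1
  Position 1 ')': depth becomes 0
  Position 2 '(': depth becomes 1
  Position 3 '(': depth becomes 2
  Position 4 ')': depth becomes 1
  Position 5 ')': depth becomes 0
  Position 6 '(': depth becomes 1
  Position 7 '(': depth becomes 2
  Position 8 '(': depth becomes 3
  Position 9 ')': depth becomes 2
  Position 10 ')': depth becomes 1
  Position 11 '(': depth becomes 2
  Position 12 ')': depth becomes 1
  Position 13 ')': depth becomes 0
  Position 14 '(': depth becomes 1
  Position 15 ')': depth becomes 0
  Position 16 '(': depth becomes 1
  Position 17 '(': depth becomes 2
  Position 18 '(': depth becomes 3
  Position 19 '(': depth becomes 4
  Position 20 ')': depth becomes 3
  Position 21 ')': depth becomes 2
  Position 22 '(': depth becomes 3
  Position 23 ')': depth becomes 2
  Position 24 '(': depth becomes 3
  Position 25 ')': depth becomes 2
  Position 26 ')': depth becomes 1
  Position 27 ')': depth becomes 0
Maximum depth reached: 4

4


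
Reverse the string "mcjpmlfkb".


Input: mcjpmlfkb
Reading characters right to left:
  Position 8: 'b'
  Position 7: 'k'
  Position 6: 'f'
  Position 5: 'l'
  Position 4: 'm'
  Position 3: 'p'
  Position 2: 'j'
  Position 1: 'c'
  Position 0: 'm'
Reversed: bkflmpjcm

bkflmpjcm


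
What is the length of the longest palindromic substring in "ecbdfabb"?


Input: "ecbdfabb"
Checking substrings for palindromes:
  [6:8] "bb" (len 2) => palindrome
Longest palindromic substring: "bb" with length 2

2


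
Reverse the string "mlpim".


Input: mlpim
Reading characters right to left:
  Position 4: 'm'
  Position 3: 'i'
  Position 2: 'p'
  Position 1: 'l'
  Position 0: 'm'
Reversed: miplm

miplm


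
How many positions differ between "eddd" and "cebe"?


Comparing "eddd" and "cebe" position by position:
  Position 0: 'e' vs 'c' => DIFFER
  Position 1: 'd' vs 'e' => DIFFER
  Position 2: 'd' vs 'b' => DIFFER
  Position 3: 'd' vs 'e' => DIFFER
Positions that differ: 4

4


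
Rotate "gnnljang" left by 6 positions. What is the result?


Input: "gnnljang", rotate left by 6
First 6 characters: "gnnlja"
Remaining characters: "ng"
Concatenate remaining + first: "ng" + "gnnlja" = "nggnnlja"

nggnnlja


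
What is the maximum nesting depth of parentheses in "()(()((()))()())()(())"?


Input: "()(()((()))()())()(())"
Tracking depth:
  Position 0 '(': depth becomes 1
  Position 1 ')': depth becomes 0
  Position 2 '(': depth becomes 1
  Position 3 '(': depth becomes 2
  Position 4 ')': depth becomes 1
  Position 5 '(': depth becomes 2
  Position 6 '(': depth becomes 3
  Position 7 '(': depth becomes 4
  Position 8 ')': depth becomes 3
  Position 9 ')': depth becomes 2
  Position 10 ')': depth becomes 1
  Position 11 '(': depth becomes 2
  Position 12 ')': depth becomes 1
  Position 13 '(': depth becomes 2
  Position 14 ')': depth becomes 1
  Position 15 ')': depth becomes 0
  Position 16 '(': depth becomes 1
  Position 17 ')': depth becomes 0
  Position 18 '(': depth becomes 1
  Position 19 '(': depth becomes 2
  Position 20 ')': depth becomes 1
  Position 21 ')': depth becomes 0
Maximum depth reached: 4

4


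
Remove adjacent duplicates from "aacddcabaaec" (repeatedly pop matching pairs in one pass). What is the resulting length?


Input: aacddcabaaec
Stack-based adjacent duplicate removal:
  Read 'a': push. Stack: a
  Read 'a': matches stack top 'a' => pop. Stack: (empty)
  Read 'c': push. Stack: c
  Read 'd': push. Stack: cd
  Read 'd': matches stack top 'd' => pop. Stack: c
  Read 'c': matches stack top 'c' => pop. Stack: (empty)
  Read 'a': push. Stack: a
  Read 'b': push. Stack: ab
  Read 'a': push. Stack: aba
  Read 'a': matches stack top 'a' => pop. Stack: ab
  Read 'e': push. Stack: abe
  Read 'c': push. Stack: abec
Final stack: "abec" (length 4)

4


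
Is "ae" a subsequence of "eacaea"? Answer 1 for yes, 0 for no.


Check if "ae" is a subsequence of "eacaea"
Greedy scan:
  Position 0 ('e'): no match needed
  Position 1 ('a'): matches sub[0] = 'a'
  Position 2 ('c'): no match needed
  Position 3 ('a'): no match needed
  Position 4 ('e'): matches sub[1] = 'e'
  Position 5 ('a'): no match needed
All 2 characters matched => is a subsequence

1


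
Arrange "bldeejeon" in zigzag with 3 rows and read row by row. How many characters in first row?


Zigzag "bldeejeon" into 3 rows:
Placing characters:
  'b' => row 0
  'l' => row 1
  'd' => row 2
  'e' => row 1
  'e' => row 0
  'j' => row 1
  'e' => row 2
  'o' => row 1
  'n' => row 0
Rows:
  Row 0: "ben"
  Row 1: "lejo"
  Row 2: "de"
First row length: 3

3


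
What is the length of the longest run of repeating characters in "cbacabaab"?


Input: "cbacabaab"
Scanning for longest run:
  Position 1 ('b'): new char, reset run to 1
  Position 2 ('a'): new char, reset run to 1
  Position 3 ('c'): new char, reset run to 1
  Position 4 ('a'): new char, reset run to 1
  Position 5 ('b'): new char, reset run to 1
  Position 6 ('a'): new char, reset run to 1
  Position 7 ('a'): continues run of 'a', length=2
  Position 8 ('b'): new char, reset run to 1
Longest run: 'a' with length 2

2


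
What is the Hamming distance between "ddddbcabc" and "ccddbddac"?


Comparing "ddddbcabc" and "ccddbddac" position by position:
  Position 0: 'd' vs 'c' => differ
  Position 1: 'd' vs 'c' => differ
  Position 2: 'd' vs 'd' => same
  Position 3: 'd' vs 'd' => same
  Position 4: 'b' vs 'b' => same
  Position 5: 'c' vs 'd' => differ
  Position 6: 'a' vs 'd' => differ
  Position 7: 'b' vs 'a' => differ
  Position 8: 'c' vs 'c' => same
Total differences (Hamming distance): 5

5


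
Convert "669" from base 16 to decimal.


Input: "669" in base 16
Positional expansion:
  Digit '6' (value 6) x 16^2 = 1536
  Digit '6' (value 6) x 16^1 = 96
  Digit '9' (value 9) x 16^0 = 9
Sum = 1641

1641


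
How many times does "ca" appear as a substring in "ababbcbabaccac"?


Searching for "ca" in "ababbcbabaccac"
Scanning each position:
  Position 0: "ab" => no
  Position 1: "ba" => no
  Position 2: "ab" => no
  Position 3: "bb" => no
  Position 4: "bc" => no
  Position 5: "cb" => no
  Position 6: "ba" => no
  Position 7: "ab" => no
  Position 8: "ba" => no
  Position 9: "ac" => no
  Position 10: "cc" => no
  Position 11: "ca" => MATCH
  Position 12: "ac" => no
Total occurrences: 1

1


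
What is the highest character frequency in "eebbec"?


Input: eebbec
Character counts:
  'b': 2
  'c': 1
  'e': 3
Maximum frequency: 3

3


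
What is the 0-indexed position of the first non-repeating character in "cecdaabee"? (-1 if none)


Input: cecdaabee
Character frequencies:
  'a': 2
  'b': 1
  'c': 2
  'd': 1
  'e': 3
Scanning left to right for freq == 1:
  Position 0 ('c'): freq=2, skip
  Position 1 ('e'): freq=3, skip
  Position 2 ('c'): freq=2, skip
  Position 3 ('d'): unique! => answer = 3

3


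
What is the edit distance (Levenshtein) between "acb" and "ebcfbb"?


Computing edit distance: "acb" -> "ebcfbb"
DP table:
           e    b    c    f    b    b
      0    1    2    3    4    5    6
  a   1    1    2    3    4    5    6
  c   2    2    2    2    3    4    5
  b   3    3    2    3    3    3    4
Edit distance = dp[3][6] = 4

4


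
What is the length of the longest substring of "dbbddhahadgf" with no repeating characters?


Input: "dbbddhahadgf"
Sliding window (track last position of each char):
  Position 0 ('d'): window [0,0] length 1 -- new best
  Position 1 ('b'): window [0,1] length 2 -- new best
  Position 2 ('b'): repeat (last at 1), move window start to 2
  Position 2 ('b'): window [2,2] length 1
  Position 3 ('d'): window [2,3] length 2
  Position 4 ('d'): repeat (last at 3), move window start to 4
  Position 4 ('d'): window [4,4] length 1
  Position 5 ('h'): window [4,5] length 2
  Position 6 ('a'): window [4,6] length 3 -- new best
  Position 7 ('h'): repeat (last at 5), move window start to 6
  Position 7 ('h'): window [6,7] length 2
  Position 8 ('a'): repeat (last at 6), move window start to 7
  Position 8 ('a'): window [7,8] length 2
  Position 9 ('d'): window [7,9] length 3
  Position 10 ('g'): window [7,10] length 4 -- new best
  Position 11 ('f'): window [7,11] length 5 -- new best
Longest substring with no repeats: "hadgf" with length 5

5


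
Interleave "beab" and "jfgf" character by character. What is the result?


Interleaving "beab" and "jfgf":
  Position 0: 'b' from first, 'j' from second => "bj"
  Position 1: 'e' from first, 'f' from second => "ef"
  Position 2: 'a' from first, 'g' from second => "ag"
  Position 3: 'b' from first, 'f' from second => "bf"
Result: bjefagbf

bjefagbf


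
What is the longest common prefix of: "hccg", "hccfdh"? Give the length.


Words: hccg, hccfdh
  Position 0: all 'h' => match
  Position 1: all 'c' => match
  Position 2: all 'c' => match
  Position 3: ('g', 'f') => mismatch, stop
LCP = "hcc" (length 3)

3


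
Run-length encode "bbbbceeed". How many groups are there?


Input: bbbbceeed
Scanning for consecutive runs:
  Group 1: 'b' x 4 (positions 0-3)
  Group 2: 'c' x 1 (positions 4-4)
  Group 3: 'e' x 3 (positions 5-7)
  Group 4: 'd' x 1 (positions 8-8)
Total groups: 4

4


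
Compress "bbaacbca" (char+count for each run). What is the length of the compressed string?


Input: bbaacbca
Runs:
  'b' x 2 => "b2"
  'a' x 2 => "a2"
  'c' x 1 => "c1"
  'b' x 1 => "b1"
  'c' x 1 => "c1"
  'a' x 1 => "a1"
Compressed: "b2a2c1b1c1a1"
Compressed length: 12

12


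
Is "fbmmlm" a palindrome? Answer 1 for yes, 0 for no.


Input: fbmmlm
Reversed: mlmmbf
  Compare pos 0 ('f') with pos 5 ('m'): MISMATCH
  Compare pos 1 ('b') with pos 4 ('l'): MISMATCH
  Compare pos 2 ('m') with pos 3 ('m'): match
Result: not a palindrome

0


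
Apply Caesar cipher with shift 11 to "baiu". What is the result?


Caesar cipher: shift "baiu" by 11
  'b' (pos 1) + 11 = pos 12 = 'm'
  'a' (pos 0) + 11 = pos 11 = 'l'
  'i' (pos 8) + 11 = pos 19 = 't'
  'u' (pos 20) + 11 = pos 5 = 'f'
Result: mltf

mltf


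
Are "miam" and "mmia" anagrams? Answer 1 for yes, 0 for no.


Strings: "miam", "mmia"
Sorted first:  aimm
Sorted second: aimm
Sorted forms match => anagrams

1


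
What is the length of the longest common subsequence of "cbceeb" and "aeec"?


LCS of "cbceeb" and "aeec"
DP table:
           a    e    e    c
      0    0    0    0    0
  c   0    0    0    0    1
  b   0    0    0    0    1
  c   0    0    0    0    1
  e   0    0    1    1    1
  e   0    0    1    2    2
  b   0    0    1    2    2
LCS length = dp[6][4] = 2

2


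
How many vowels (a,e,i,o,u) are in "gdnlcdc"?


Input: gdnlcdc
Checking each character:
  'g' at position 0: consonant
  'd' at position 1: consonant
  'n' at position 2: consonant
  'l' at position 3: consonant
  'c' at position 4: consonant
  'd' at position 5: consonant
  'c' at position 6: consonant
Total vowels: 0

0


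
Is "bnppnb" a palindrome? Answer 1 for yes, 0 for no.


Input: bnppnb
Reversed: bnppnb
  Compare pos 0 ('b') with pos 5 ('b'): match
  Compare pos 1 ('n') with pos 4 ('n'): match
  Compare pos 2 ('p') with pos 3 ('p'): match
Result: palindrome

1


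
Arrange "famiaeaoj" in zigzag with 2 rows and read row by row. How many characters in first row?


Zigzag "famiaeaoj" into 2 rows:
Placing characters:
  'f' => row 0
  'a' => row 1
  'm' => row 0
  'i' => row 1
  'a' => row 0
  'e' => row 1
  'a' => row 0
  'o' => row 1
  'j' => row 0
Rows:
  Row 0: "fmaaj"
  Row 1: "aieo"
First row length: 5

5


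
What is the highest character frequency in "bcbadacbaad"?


Input: bcbadacbaad
Character counts:
  'a': 4
  'b': 3
  'c': 2
  'd': 2
Maximum frequency: 4

4


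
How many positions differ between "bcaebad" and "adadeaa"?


Comparing "bcaebad" and "adadeaa" position by position:
  Position 0: 'b' vs 'a' => DIFFER
  Position 1: 'c' vs 'd' => DIFFER
  Position 2: 'a' vs 'a' => same
  Position 3: 'e' vs 'd' => DIFFER
  Position 4: 'b' vs 'e' => DIFFER
  Position 5: 'a' vs 'a' => same
  Position 6: 'd' vs 'a' => DIFFER
Positions that differ: 5

5


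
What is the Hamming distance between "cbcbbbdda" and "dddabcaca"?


Comparing "cbcbbbdda" and "dddabcaca" position by position:
  Position 0: 'c' vs 'd' => differ
  Position 1: 'b' vs 'd' => differ
  Position 2: 'c' vs 'd' => differ
  Position 3: 'b' vs 'a' => differ
  Position 4: 'b' vs 'b' => same
  Position 5: 'b' vs 'c' => differ
  Position 6: 'd' vs 'a' => differ
  Position 7: 'd' vs 'c' => differ
  Position 8: 'a' vs 'a' => same
Total differences (Hamming distance): 7

7


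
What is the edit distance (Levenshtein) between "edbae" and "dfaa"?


Computing edit distance: "edbae" -> "dfaa"
DP table:
           d    f    a    a
      0    1    2    3    4
  e   1    1    2    3    4
  d   2    1    2    3    4
  b   3    2    2    3    4
  a   4    3    3    2    3
  e   5    4    4    3    3
Edit distance = dp[5][4] = 3

3


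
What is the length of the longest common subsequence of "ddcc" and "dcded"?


LCS of "ddcc" and "dcded"
DP table:
           d    c    d    e    d
      0    0    0    0    0    0
  d   0    1    1    1    1    1
  d   0    1    1    2    2    2
  c   0    1    2    2    2    2
  c   0    1    2    2    2    2
LCS length = dp[4][5] = 2

2


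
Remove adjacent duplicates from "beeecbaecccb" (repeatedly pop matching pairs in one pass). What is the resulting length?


Input: beeecbaecccb
Stack-based adjacent duplicate removal:
  Read 'b': push. Stack: b
  Read 'e': push. Stack: be
  Read 'e': matches stack top 'e' => pop. Stack: b
  Read 'e': push. Stack: be
  Read 'c': push. Stack: bec
  Read 'b': push. Stack: becb
  Read 'a': push. Stack: becba
  Read 'e': push. Stack: becbae
  Read 'c': push. Stack: becbaec
  Read 'c': matches stack top 'c' => pop. Stack: becbae
  Read 'c': push. Stack: becbaec
  Read 'b': push. Stack: becbaecb
Final stack: "becbaecb" (length 8)

8


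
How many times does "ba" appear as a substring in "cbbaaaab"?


Searching for "ba" in "cbbaaaab"
Scanning each position:
  Position 0: "cb" => no
  Position 1: "bb" => no
  Position 2: "ba" => MATCH
  Position 3: "aa" => no
  Position 4: "aa" => no
  Position 5: "aa" => no
  Position 6: "ab" => no
Total occurrences: 1

1


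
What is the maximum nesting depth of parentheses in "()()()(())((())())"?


Input: "()()()(())((())())"
Tracking depth:
  Position 0 '(': depth becomes 1
  Position 1 ')': depth becomes 0
  Position 2 '(': depth becomes 1
  Position 3 ')': depth becomes 0
  Position 4 '(': depth becomes 1
  Position 5 ')': depth becomes 0
  Position 6 '(': depth becomes 1
  Position 7 '(': depth becomes 2
  Position 8 ')': depth becomes 1
  Position 9 ')': depth becomes 0
  Position 10 '(': depth becomes 1
  Position 11 '(': depth becomes 2
  Position 12 '(': depth becomes 3
  Position 13 ')': depth becomes 2
  Position 14 ')': depth becomes 1
  Position 15 '(': depth becomes 2
  Position 16 ')': depth becomes 1
  Position 17 ')': depth becomes 0
Maximum depth reached: 3

3


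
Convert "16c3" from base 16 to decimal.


Input: "16c3" in base 16
Positional expansion:
  Digit '1' (value 1) x 16^3 = 4096
  Digit '6' (value 6) x 16^2 = 1536
  Digit 'c' (value 12) x 16^1 = 192
  Digit '3' (value 3) x 16^0 = 3
Sum = 5827

5827


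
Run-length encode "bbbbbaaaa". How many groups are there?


Input: bbbbbaaaa
Scanning for consecutive runs:
  Group 1: 'b' x 5 (positions 0-4)
  Group 2: 'a' x 4 (positions 5-8)
Total groups: 2

2


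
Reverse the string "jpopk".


Input: jpopk
Reading characters right to left:
  Position 4: 'k'
  Position 3: 'p'
  Position 2: 'o'
  Position 1: 'p'
  Position 0: 'j'
Reversed: kpopj

kpopj


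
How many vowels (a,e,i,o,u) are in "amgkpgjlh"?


Input: amgkpgjlh
Checking each character:
  'a' at position 0: vowel (running total: 1)
  'm' at position 1: consonant
  'g' at position 2: consonant
  'k' at position 3: consonant
  'p' at position 4: consonant
  'g' at position 5: consonant
  'j' at position 6: consonant
  'l' at position 7: consonant
  'h' at position 8: consonant
Total vowels: 1

1


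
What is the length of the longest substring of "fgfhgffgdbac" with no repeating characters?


Input: "fgfhgffgdbac"
Sliding window (track last position of each char):
  Position 0 ('f'): window [0,0] length 1 -- new best
  Position 1 ('g'): window [0,1] length 2 -- new best
  Position 2 ('f'): repeat (last at 0), move window start to 1
  Position 2 ('f'): window [1,2] length 2
  Position 3 ('h'): window [1,3] length 3 -- new best
  Position 4 ('g'): repeat (last at 1), move window start to 2
  Position 4 ('g'): window [2,4] length 3
  Position 5 ('f'): repeat (last at 2), move window start to 3
  Position 5 ('f'): window [3,5] length 3
  Position 6 ('f'): repeat (last at 5), move window start to 6
  Position 6 ('f'): window [6,6] length 1
  Position 7 ('g'): window [6,7] length 2
  Position 8 ('d'): window [6,8] length 3
  Position 9 ('b'): window [6,9] length 4 -- new best
  Position 10 ('a'): window [6,10] length 5 -- new best
  Position 11 ('c'): window [6,11] length 6 -- new best
Longest substring with no repeats: "fgdbac" with length 6

6


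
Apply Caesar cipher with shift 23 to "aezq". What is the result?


Caesar cipher: shift "aezq" by 23
  'a' (pos 0) + 23 = pos 23 = 'x'
  'e' (pos 4) + 23 = pos 1 = 'b'
  'z' (pos 25) + 23 = pos 22 = 'w'
  'q' (pos 16) + 23 = pos 13 = 'n'
Result: xbwn

xbwn


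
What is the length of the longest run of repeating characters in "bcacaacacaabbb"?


Input: "bcacaacacaabbb"
Scanning for longest run:
  Position 1 ('c'): new char, reset run to 1
  Position 2 ('a'): new char, reset run to 1
  Position 3 ('c'): new char, reset run to 1
  Position 4 ('a'): new char, reset run to 1
  Position 5 ('a'): continues run of 'a', length=2
  Position 6 ('c'): new char, reset run to 1
  Position 7 ('a'): new char, reset run to 1
  Position 8 ('c'): new char, reset run to 1
  Position 9 ('a'): new char, reset run to 1
  Position 10 ('a'): continues run of 'a', length=2
  Position 11 ('b'): new char, reset run to 1
  Position 12 ('b'): continues run of 'b', length=2
  Position 13 ('b'): continues run of 'b', length=3
Longest run: 'b' with length 3

3


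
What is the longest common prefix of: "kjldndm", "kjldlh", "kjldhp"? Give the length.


Words: kjldndm, kjldlh, kjldhp
  Position 0: all 'k' => match
  Position 1: all 'j' => match
  Position 2: all 'l' => match
  Position 3: all 'd' => match
  Position 4: ('n', 'l', 'h') => mismatch, stop
LCP = "kjld" (length 4)

4


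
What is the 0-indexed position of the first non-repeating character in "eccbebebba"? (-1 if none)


Input: eccbebebba
Character frequencies:
  'a': 1
  'b': 4
  'c': 2
  'e': 3
Scanning left to right for freq == 1:
  Position 0 ('e'): freq=3, skip
  Position 1 ('c'): freq=2, skip
  Position 2 ('c'): freq=2, skip
  Position 3 ('b'): freq=4, skip
  Position 4 ('e'): freq=3, skip
  Position 5 ('b'): freq=4, skip
  Position 6 ('e'): freq=3, skip
  Position 7 ('b'): freq=4, skip
  Position 8 ('b'): freq=4, skip
  Position 9 ('a'): unique! => answer = 9

9


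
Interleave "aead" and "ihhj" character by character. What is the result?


Interleaving "aead" and "ihhj":
  Position 0: 'a' from first, 'i' from second => "ai"
  Position 1: 'e' from first, 'h' from second => "eh"
  Position 2: 'a' from first, 'h' from second => "ah"
  Position 3: 'd' from first, 'j' from second => "dj"
Result: aiehahdj

aiehahdj


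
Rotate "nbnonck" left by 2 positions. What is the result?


Input: "nbnonck", rotate left by 2
First 2 characters: "nb"
Remaining characters: "nonck"
Concatenate remaining + first: "nonck" + "nb" = "noncknb"

noncknb


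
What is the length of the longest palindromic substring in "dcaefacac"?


Input: "dcaefacac"
Checking substrings for palindromes:
  [5:8] "aca" (len 3) => palindrome
  [6:9] "cac" (len 3) => palindrome
Longest palindromic substring: "aca" with length 3

3


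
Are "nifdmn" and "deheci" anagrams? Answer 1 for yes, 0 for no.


Strings: "nifdmn", "deheci"
Sorted first:  dfimnn
Sorted second: cdeehi
Differ at position 0: 'd' vs 'c' => not anagrams

0


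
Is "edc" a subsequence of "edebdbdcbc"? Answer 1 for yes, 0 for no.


Check if "edc" is a subsequence of "edebdbdcbc"
Greedy scan:
  Position 0 ('e'): matches sub[0] = 'e'
  Position 1 ('d'): matches sub[1] = 'd'
  Position 2 ('e'): no match needed
  Position 3 ('b'): no match needed
  Position 4 ('d'): no match needed
  Position 5 ('b'): no match needed
  Position 6 ('d'): no match needed
  Position 7 ('c'): matches sub[2] = 'c'
  Position 8 ('b'): no match needed
  Position 9 ('c'): no match needed
All 3 characters matched => is a subsequence

1


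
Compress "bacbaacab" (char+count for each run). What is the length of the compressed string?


Input: bacbaacab
Runs:
  'b' x 1 => "b1"
  'a' x 1 => "a1"
  'c' x 1 => "c1"
  'b' x 1 => "b1"
  'a' x 2 => "a2"
  'c' x 1 => "c1"
  'a' x 1 => "a1"
  'b' x 1 => "b1"
Compressed: "b1a1c1b1a2c1a1b1"
Compressed length: 16

16


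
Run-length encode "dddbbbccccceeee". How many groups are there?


Input: dddbbbccccceeee
Scanning for consecutive runs:
  Group 1: 'd' x 3 (positions 0-2)
  Group 2: 'b' x 3 (positions 3-5)
  Group 3: 'c' x 5 (positions 6-10)
  Group 4: 'e' x 4 (positions 11-14)
Total groups: 4

4


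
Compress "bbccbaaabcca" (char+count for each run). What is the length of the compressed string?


Input: bbccbaaabcca
Runs:
  'b' x 2 => "b2"
  'c' x 2 => "c2"
  'b' x 1 => "b1"
  'a' x 3 => "a3"
  'b' x 1 => "b1"
  'c' x 2 => "c2"
  'a' x 1 => "a1"
Compressed: "b2c2b1a3b1c2a1"
Compressed length: 14

14


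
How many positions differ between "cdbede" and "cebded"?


Comparing "cdbede" and "cebded" position by position:
  Position 0: 'c' vs 'c' => same
  Position 1: 'd' vs 'e' => DIFFER
  Position 2: 'b' vs 'b' => same
  Position 3: 'e' vs 'd' => DIFFER
  Position 4: 'd' vs 'e' => DIFFER
  Position 5: 'e' vs 'd' => DIFFER
Positions that differ: 4

4


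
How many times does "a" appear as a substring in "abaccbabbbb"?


Searching for "a" in "abaccbabbbb"
Scanning each position:
  Position 0: "a" => MATCH
  Position 1: "b" => no
  Position 2: "a" => MATCH
  Position 3: "c" => no
  Position 4: "c" => no
  Position 5: "b" => no
  Position 6: "a" => MATCH
  Position 7: "b" => no
  Position 8: "b" => no
  Position 9: "b" => no
  Position 10: "b" => no
Total occurrences: 3

3


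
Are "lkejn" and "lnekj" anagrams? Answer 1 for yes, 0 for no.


Strings: "lkejn", "lnekj"
Sorted first:  ejkln
Sorted second: ejkln
Sorted forms match => anagrams

1


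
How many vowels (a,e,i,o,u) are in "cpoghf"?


Input: cpoghf
Checking each character:
  'c' at position 0: consonant
  'p' at position 1: consonant
  'o' at position 2: vowel (running total: 1)
  'g' at position 3: consonant
  'h' at position 4: consonant
  'f' at position 5: consonant
Total vowels: 1

1


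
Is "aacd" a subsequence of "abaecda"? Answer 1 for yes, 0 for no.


Check if "aacd" is a subsequence of "abaecda"
Greedy scan:
  Position 0 ('a'): matches sub[0] = 'a'
  Position 1 ('b'): no match needed
  Position 2 ('a'): matches sub[1] = 'a'
  Position 3 ('e'): no match needed
  Position 4 ('c'): matches sub[2] = 'c'
  Position 5 ('d'): matches sub[3] = 'd'
  Position 6 ('a'): no match needed
All 4 characters matched => is a subsequence

1


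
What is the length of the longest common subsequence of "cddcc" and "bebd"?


LCS of "cddcc" and "bebd"
DP table:
           b    e    b    d
      0    0    0    0    0
  c   0    0    0    0    0
  d   0    0    0    0    1
  d   0    0    0    0    1
  c   0    0    0    0    1
  c   0    0    0    0    1
LCS length = dp[5][4] = 1

1


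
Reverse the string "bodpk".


Input: bodpk
Reading characters right to left:
  Position 4: 'k'
  Position 3: 'p'
  Position 2: 'd'
  Position 1: 'o'
  Position 0: 'b'
Reversed: kpdob

kpdob


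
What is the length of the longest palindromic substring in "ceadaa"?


Input: "ceadaa"
Checking substrings for palindromes:
  [2:5] "ada" (len 3) => palindrome
  [4:6] "aa" (len 2) => palindrome
Longest palindromic substring: "ada" with length 3

3


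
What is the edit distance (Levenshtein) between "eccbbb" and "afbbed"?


Computing edit distance: "eccbbb" -> "afbbed"
DP table:
           a    f    b    b    e    d
      0    1    2    3    4    5    6
  e   1    1    2    3    4    4    5
  c   2    2    2    3    4    5    5
  c   3    3    3    3    4    5    6
  b   4    4    4    3    3    4    5
  b   5    5    5    4    3    4    5
  b   6    6    6    5    4    4    5
Edit distance = dp[6][6] = 5

5


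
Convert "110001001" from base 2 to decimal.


Input: "110001001" in base 2
Positional expansion:
  Digit '1' (value 1) x 2^8 = 256
  Digit '1' (value 1) x 2^7 = 128
  Digit '0' (value 0) x 2^6 = 0
  Digit '0' (value 0) x 2^5 = 0
  Digit '0' (value 0) x 2^4 = 0
  Digit '1' (value 1) x 2^3 = 8
  Digit '0' (value 0) x 2^2 = 0
  Digit '0' (value 0) x 2^1 = 0
  Digit '1' (value 1) x 2^0 = 1
Sum = 393

393


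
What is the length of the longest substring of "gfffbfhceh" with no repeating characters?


Input: "gfffbfhceh"
Sliding window (track last position of each char):
  Position 0 ('g'): window [0,0] length 1 -- new best
  Position 1 ('f'): window [0,1] length 2 -- new best
  Position 2 ('f'): repeat (last at 1), move window start to 2
  Position 2 ('f'): window [2,2] length 1
  Position 3 ('f'): repeat (last at 2), move window start to 3
  Position 3 ('f'): window [3,3] length 1
  Position 4 ('b'): window [3,4] length 2
  Position 5 ('f'): repeat (last at 3), move window start to 4
  Position 5 ('f'): window [4,5] length 2
  Position 6 ('h'): window [4,6] length 3 -- new best
  Position 7 ('c'): window [4,7] length 4 -- new best
  Position 8 ('e'): window [4,8] length 5 -- new best
  Position 9 ('h'): repeat (last at 6), move window start to 7
  Position 9 ('h'): window [7,9] length 3
Longest substring with no repeats: "bfhce" with length 5

5
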